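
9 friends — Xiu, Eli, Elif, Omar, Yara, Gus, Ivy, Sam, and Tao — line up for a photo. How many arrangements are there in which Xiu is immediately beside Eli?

80640

Place the 7 others and the Xiu-Eli pair as 8 objects in a line; the pair has 2 internal arrangements.
That gives 2 × 8! = 2 × 40320 = 80640.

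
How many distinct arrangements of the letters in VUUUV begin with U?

Fix U in the first position and arrange the remaining 4 letters.
Those 4 letters have U appearing twice and V appearing twice, giving (4)!/(2!·2!) = 6.

6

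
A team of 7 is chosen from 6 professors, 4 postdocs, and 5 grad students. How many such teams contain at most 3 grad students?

5790

Split by how many grad students are chosen (0 through 3).
Sum: C(5,0)·C(10,7) + C(5,1)·C(10,6) + C(5,2)·C(10,5) + C(5,3)·C(10,4) = 120 + 1050 + 2520 + 2100 = 5790.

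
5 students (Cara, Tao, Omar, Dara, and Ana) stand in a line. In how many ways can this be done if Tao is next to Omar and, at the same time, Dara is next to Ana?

Treat {Tao,Omar} as one block (2 orders) and {Dara,Ana} as another (2 orders).
That leaves 3 units to arrange: 2 × 2 × 3! = 4 × 6 = 24.

24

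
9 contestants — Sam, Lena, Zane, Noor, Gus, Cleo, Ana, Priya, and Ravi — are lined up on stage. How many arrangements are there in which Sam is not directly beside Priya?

282240

There are 9! = 362880 arrangements in all. If Sam and Priya are adjacent, merging them into one block gives 2·(8)! = 80640 arrangements.
So 362880 − 80640 = 282240 arrangements keep them apart.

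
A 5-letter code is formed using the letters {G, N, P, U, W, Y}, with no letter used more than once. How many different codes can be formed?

With no repetition, fill the 5 letters in order: 6 choices, then 5, down to 2.
6 × 5 × 4 × 3 × 2 = 720.

720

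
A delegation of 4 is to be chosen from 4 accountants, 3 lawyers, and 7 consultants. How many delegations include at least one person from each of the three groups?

462

With no constraint there are C(14,4) = 1001 possible selections.
Subtract selections that omit an entire group: no accountants → C(10,4) = 210; no lawyers → C(11,4) = 330; no consultants → C(7,4) = 35.
Add back selections omitting two groups (i.e. drawn from a single group): C(4,4) + C(3,4) + C(7,4) = 36.
By inclusion–exclusion: 1001 − 575 + 36 = 462.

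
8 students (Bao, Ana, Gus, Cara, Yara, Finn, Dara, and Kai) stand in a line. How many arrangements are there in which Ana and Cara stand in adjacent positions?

10080

Treat {Ana, Cara} as a single unit. There are 7 units to order, and the pair itself can be ordered 2 ways.
That gives 2 × 7! = 2 × 5040 = 10080.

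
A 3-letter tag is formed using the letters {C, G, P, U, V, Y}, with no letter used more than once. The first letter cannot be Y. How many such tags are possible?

100

The first letter has 6−1 = 5 choices (anything except Y).
The remaining 2 letters are filled from the other 5 symbols without repetition: 5 × 4 = 20.
Total: 5 × 20 = 100.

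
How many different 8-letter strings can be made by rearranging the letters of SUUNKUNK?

1680

SUUNKUNK has 8 letters with K appearing twice, N appearing twice, and U appearing 3 times.
The number of distinct arrangements is 8!/(3!·2!·2!) = 40320/24 = 1680.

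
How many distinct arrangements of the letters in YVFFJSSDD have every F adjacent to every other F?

Treat the 2 copies of F as a single block. The multiset to arrange is then {FF, D, D, J, S, S, V, Y}, 8 items in all.
That gives (8)!/(2!·2!) = 10080 arrangements.

10080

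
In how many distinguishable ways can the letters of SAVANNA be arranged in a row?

420

SAVANNA has 7 letters with A appearing 3 times and N appearing twice.
Dividing 7! = 5040 by 3!·2! = 12 for the repeated letters gives 420.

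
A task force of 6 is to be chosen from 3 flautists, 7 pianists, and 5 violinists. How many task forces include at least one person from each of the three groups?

Unrestricted: C(15,6) = 5005 ways to pick any 6 of the 15.
Selections missing a whole group: no flautists → C(12,6) = 924; no pianists → C(8,6) = 28; no violinists → C(10,6) = 210.
Add back selections omitting two groups (i.e. drawn from a single group): C(3,6) + C(7,6) + C(5,6) = 7.
By inclusion–exclusion: 5005 − 1162 + 7 = 3850.

3850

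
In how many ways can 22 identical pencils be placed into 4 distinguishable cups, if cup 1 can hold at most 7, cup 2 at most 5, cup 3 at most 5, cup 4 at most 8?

20

By stars and bars, unrestricted non-negative solutions to x_1+…+x_4 = 22 number C(22+3,3) = 2300.
Subtract solutions that violate a single cap (substitute x_i' = x_i − (cap_i+1)): x_1 ≥ 8 gives C(17,3) = 680; x_2 ≥ 6 gives C(19,3) = 969; x_3 ≥ 6 gives C(19,3) = 969; x_4 ≥ 9 gives C(16,3) = 560. Together 3178.
Add back pairs where two caps are both exceeded: 165 + 165 + 56 + 286 + 120 + 120 = 912.
Subtract triples: 10 + 0 + 0 + 4 = 14.
By inclusion–exclusion the count is 2300 − 3178 + 912 − 14 = 20.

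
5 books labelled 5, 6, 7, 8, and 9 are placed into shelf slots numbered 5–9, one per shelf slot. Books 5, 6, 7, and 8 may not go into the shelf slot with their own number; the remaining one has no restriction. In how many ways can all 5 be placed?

Let Aᵢ (for 5 ≤ i ≤ 8) be the placements that put book i in its forbidden shelf slot. Any j of these fix j positions, leaving (5−j)! ways to fill the rest, and there are C(4,j) ways to pick which j.
By inclusion–exclusion, the number of valid placements is Σ_{j=0}^{4} (−1)^j C(4,j)·(5−j)!.
Computing: 120 − 96 + 36 − 8 + 1 = 53.

53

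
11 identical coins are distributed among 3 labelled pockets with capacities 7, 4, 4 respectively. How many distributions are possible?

Ignoring the caps, the number of non-negative solutions to x_1+…+x_3 = 11 is C(13,2) = 78.
Subtract solutions that violate a single cap (substitute x_i' = x_i − (cap_i+1)): x_1 ≥ 8 gives C(5,2) = 10; x_2 ≥ 5 gives C(8,2) = 28; x_3 ≥ 5 gives C(8,2) = 28. Together 66.
Add back pairs where two caps are both exceeded: 0 + 0 + 3 = 3.
By inclusion–exclusion the count is 78 − 66 + 3 = 15.

15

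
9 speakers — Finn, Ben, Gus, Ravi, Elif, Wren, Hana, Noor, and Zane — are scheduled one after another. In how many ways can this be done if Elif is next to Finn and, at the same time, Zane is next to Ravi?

Treat {Elif,Finn} as one block (2 orders) and {Zane,Ravi} as another (2 orders).
That leaves 7 units to arrange: 2 × 2 × 7! = 4 × 5040 = 20160.

20160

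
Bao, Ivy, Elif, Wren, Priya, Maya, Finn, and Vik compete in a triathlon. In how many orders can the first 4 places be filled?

1680

There are 8 choices for 1st place, 7 for 2nd, and so on down to 5 for position 4.
That gives 8 × 7 × 6 × 5 = 1680.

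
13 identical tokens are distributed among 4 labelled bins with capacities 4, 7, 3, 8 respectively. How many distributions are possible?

125

By stars and bars, unrestricted non-negative solutions to x_1+…+x_4 = 13 number C(13+3,3) = 560.
Subtract solutions that violate a single cap (substitute x_i' = x_i − (cap_i+1)): x_1 ≥ 5 gives C(11,3) = 165; x_2 ≥ 8 gives C(8,3) = 56; x_3 ≥ 4 gives C(12,3) = 220; x_4 ≥ 9 gives C(7,3) = 35. Together 476.
Add back pairs where two caps are both exceeded: 1 + 35 + 0 + 4 + 0 + 1 = 41.
By inclusion–exclusion the count is 560 − 476 + 41 = 125.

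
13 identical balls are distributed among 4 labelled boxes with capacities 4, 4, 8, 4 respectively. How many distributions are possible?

By stars and bars, unrestricted non-negative solutions to x_1+…+x_4 = 13 number C(13+3,3) = 560.
Subtract solutions that violate a single cap (substitute x_i' = x_i − (cap_i+1)): x_1 ≥ 5 gives C(11,3) = 165; x_2 ≥ 5 gives C(11,3) = 165; x_3 ≥ 9 gives C(7,3) = 35; x_4 ≥ 5 gives C(11,3) = 165. Together 530.
Add back pairs where two caps are both exceeded: 20 + 0 + 20 + 0 + 20 + 0 = 60.
By inclusion–exclusion the count is 560 − 530 + 60 = 90.

90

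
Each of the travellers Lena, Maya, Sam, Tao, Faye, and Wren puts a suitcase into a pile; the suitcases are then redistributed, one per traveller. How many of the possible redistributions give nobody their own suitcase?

Let Aᵢ be the assignments in which traveller i gets their own suitcase. We want the size of the complement of A₁∪…∪A_6.
By inclusion–exclusion this is Σ_{j=0}^{6} (−1)^j C(6,j)·(6−j)!.
Computing: 720 − 720 + 360 − 120 + 30 − 6 + 1 = 265.

265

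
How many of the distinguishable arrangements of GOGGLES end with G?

360

Fix G in the last position and arrange the remaining 6 letters.
Those 6 letters have G appearing twice, giving (6)!/(2!) = 360.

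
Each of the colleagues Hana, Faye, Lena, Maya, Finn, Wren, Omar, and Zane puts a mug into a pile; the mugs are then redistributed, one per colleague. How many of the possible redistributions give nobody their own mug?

14833

Let Aᵢ be the assignments in which colleague i gets their own mug. We want the size of the complement of A₁∪…∪A_8.
By inclusion–exclusion this is Σ_{j=0}^{8} (−1)^j C(8,j)·(8−j)!.
Computing: 40320 − 40320 + 20160 − 6720 + 1680 − 336 + 56 − 8 + 1 = 14833.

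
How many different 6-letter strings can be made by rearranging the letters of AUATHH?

180

Letter multiplicities in AUATHH: A×2, H×2, T×1, U×1.
The number of distinct arrangements is 6!/(2!·2!) = 720/4 = 180.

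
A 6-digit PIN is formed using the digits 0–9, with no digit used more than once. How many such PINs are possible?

151200

With no repetition, fill the 6 digits in order: 10 choices, then 9, down to 5.
That product is 10 × 9 × 8 × 7 × 6 × 5 = 151200.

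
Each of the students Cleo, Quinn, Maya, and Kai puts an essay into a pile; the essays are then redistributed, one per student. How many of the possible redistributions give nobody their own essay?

This is the derangement count D_4: permutations of 4 items with no fixed point.
By inclusion–exclusion this is Σ_{j=0}^{4} (−1)^j C(4,j)·(4−j)!.
Computing: 24 − 24 + 12 − 4 + 1 = 9.

9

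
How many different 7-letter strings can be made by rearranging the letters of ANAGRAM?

Letter multiplicities in ANAGRAM: A×3, G×1, M×1, N×1, R×1.
Dividing 7! = 5040 by 3! = 6 for the repeated letters gives 840.

840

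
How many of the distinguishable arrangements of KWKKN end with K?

With the last slot taken by K, it remains to arrange the other 4 letters (WKKN).
Those 4 letters have K appearing twice, giving (4)!/(2!) = 12.

12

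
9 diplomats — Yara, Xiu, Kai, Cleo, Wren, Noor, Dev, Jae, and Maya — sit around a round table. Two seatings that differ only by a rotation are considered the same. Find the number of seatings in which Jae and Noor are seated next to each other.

Glue Jae and Noor into a block (2 internal orders). Seating 8 units around a circle gives (7)! arrangements.
So 2 × (7)! = 2 × 5040 = 10080.

10080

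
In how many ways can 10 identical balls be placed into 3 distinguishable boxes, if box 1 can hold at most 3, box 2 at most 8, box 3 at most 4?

Without the upper bounds there are C(12,2) = 66 ways to split 10 among 3 boxes.
Subtract solutions that violate a single cap (substitute x_i' = x_i − (cap_i+1)): x_1 ≥ 4 gives C(8,2) = 28; x_2 ≥ 9 gives C(3,2) = 3; x_3 ≥ 5 gives C(7,2) = 21. Together 52.
Add back pairs where two caps are both exceeded: 0 + 3 + 0 = 3.
By inclusion–exclusion the count is 66 − 52 + 3 = 17.

17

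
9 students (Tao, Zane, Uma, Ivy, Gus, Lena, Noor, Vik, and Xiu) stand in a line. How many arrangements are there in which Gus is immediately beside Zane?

Place the 7 others and the Gus-Zane pair as 8 objects in a line; the pair has 2 internal arrangements.
So the count is 2·(8)! = 80640.

80640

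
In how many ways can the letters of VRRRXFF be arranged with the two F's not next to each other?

Total arrangements of VRRRXFF: 7!/(3!·2!) = 420.
If the two F's are adjacent, glue them into one block, leaving 6 items to arrange: (6)!/(3!) = 120 ways.
Subtracting, 420 − 120 = 300 arrangements keep the F's apart.

300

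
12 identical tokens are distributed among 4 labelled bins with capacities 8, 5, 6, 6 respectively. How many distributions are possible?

239

By stars and bars, unrestricted non-negative solutions to x_1+…+x_4 = 12 number C(12+3,3) = 455.
Subtract solutions that violate a single cap (substitute x_i' = x_i − (cap_i+1)): x_1 ≥ 9 gives C(6,3) = 20; x_2 ≥ 6 gives C(9,3) = 84; x_3 ≥ 7 gives C(8,3) = 56; x_4 ≥ 7 gives C(8,3) = 56. Together 216.
No two caps can be exceeded simultaneously, so the pair terms are all 0.
By inclusion–exclusion the count is 455 − 216 + 0 = 239.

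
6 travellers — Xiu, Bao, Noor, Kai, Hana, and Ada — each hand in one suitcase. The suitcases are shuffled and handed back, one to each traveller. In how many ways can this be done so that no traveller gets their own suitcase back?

265

Let Aᵢ be the assignments in which traveller i gets their own suitcase. We want the size of the complement of A₁∪…∪A_6.
By inclusion–exclusion this is Σ_{j=0}^{6} (−1)^j C(6,j)·(6−j)!.
Computing: 720 − 720 + 360 − 120 + 30 − 6 + 1 = 265.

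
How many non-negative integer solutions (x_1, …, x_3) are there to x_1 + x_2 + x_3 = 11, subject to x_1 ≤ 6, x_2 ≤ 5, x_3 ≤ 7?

32

Ignoring the caps, the number of non-negative solutions to x_1+…+x_3 = 11 is C(13,2) = 78.
Subtract solutions that violate a single cap (substitute x_i' = x_i − (cap_i+1)): x_1 ≥ 7 gives C(6,2) = 15; x_2 ≥ 6 gives C(7,2) = 21; x_3 ≥ 8 gives C(5,2) = 10. Together 46.
No two caps can be exceeded simultaneously, so the pair terms are all 0.
By inclusion–exclusion the count is 78 − 46 + 0 = 32.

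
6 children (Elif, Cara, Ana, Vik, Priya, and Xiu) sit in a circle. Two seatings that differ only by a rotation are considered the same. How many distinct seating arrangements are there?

120

Around a circle, 6 distinct people have 6!/6 = (5)! = 120 rotationally distinct seatings.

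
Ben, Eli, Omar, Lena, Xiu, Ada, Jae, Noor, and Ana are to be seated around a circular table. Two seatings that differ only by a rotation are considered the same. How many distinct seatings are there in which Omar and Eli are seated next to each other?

10080

Treat {Omar, Eli} as one unit (2 internal orders) and seat the resulting 8 units around the table: (7)! circular arrangements.
So 2 × (7)! = 2 × 5040 = 10080.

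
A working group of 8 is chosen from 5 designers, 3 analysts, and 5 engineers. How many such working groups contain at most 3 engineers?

881

Split by how many engineers are chosen (0 through 3).
Sum: C(5,0)·C(8,8) + C(5,1)·C(8,7) + C(5,2)·C(8,6) + C(5,3)·C(8,5) = 1 + 40 + 280 + 560 = 881.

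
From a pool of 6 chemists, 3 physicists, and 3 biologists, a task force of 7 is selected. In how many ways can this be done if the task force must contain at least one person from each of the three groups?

720

Unrestricted: C(12,7) = 792 ways to pick any 7 of the 12.
Selections missing a whole group: no chemists → C(6,7) = 0; no physicists → C(9,7) = 36; no biologists → C(9,7) = 36.
Add back selections omitting two groups (i.e. drawn from a single group): C(6,7) + C(3,7) + C(3,7) = 0.
By inclusion–exclusion: 792 − 72 + 0 = 720.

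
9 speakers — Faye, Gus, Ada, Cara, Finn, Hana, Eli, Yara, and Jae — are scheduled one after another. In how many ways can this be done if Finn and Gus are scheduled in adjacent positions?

Glue Finn and Gus into one block (2 internal orders), leaving 8 units to arrange in a row.
So the count is 2·(8)! = 80640.

80640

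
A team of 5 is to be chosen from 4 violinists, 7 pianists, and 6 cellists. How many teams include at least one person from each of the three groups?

4214

With no constraint there are C(17,5) = 6188 possible selections.
Selections missing a whole group: no violinists → C(13,5) = 1287; no pianists → C(10,5) = 252; no cellists → C(11,5) = 462.
Add back selections omitting two groups (i.e. drawn from a single group): C(4,5) + C(7,5) + C(6,5) = 27.
By inclusion–exclusion: 6188 − 2001 + 27 = 4214.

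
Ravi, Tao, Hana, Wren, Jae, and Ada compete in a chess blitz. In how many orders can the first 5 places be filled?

There are 6 choices for 1st place, 5 for 2nd, and so on down to 2 for position 5.
That gives 6 × 5 × 4 × 3 × 2 = 720.

720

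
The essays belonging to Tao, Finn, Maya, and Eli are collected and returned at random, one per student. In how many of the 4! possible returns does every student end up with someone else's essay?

9

Count assignments avoiding every fixed point. For any j of the 4 students fixed to their own essay, the other 4−j can be arranged in (4−j)! ways.
By inclusion–exclusion this is Σ_{j=0}^{4} (−1)^j C(4,j)·(4−j)!.
Computing: 24 − 24 + 12 − 4 + 1 = 9.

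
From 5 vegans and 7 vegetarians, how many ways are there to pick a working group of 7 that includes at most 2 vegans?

Split by how many vegans are chosen (0 through 2).
Sum: C(5,0)·C(7,7) + C(5,1)·C(7,6) + C(5,2)·C(7,5) = 1 + 35 + 210 = 246.

246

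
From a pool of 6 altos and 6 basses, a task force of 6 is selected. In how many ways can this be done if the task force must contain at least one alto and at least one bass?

Unrestricted: C(12,6) = 924 ways to pick any 6 of the 12.
Subtract selections that omit an entire group: no altos → C(6,6) = 1; no basses → C(6,6) = 1.
Both groups omitted at once is impossible, so 924 − 2 = 922.

922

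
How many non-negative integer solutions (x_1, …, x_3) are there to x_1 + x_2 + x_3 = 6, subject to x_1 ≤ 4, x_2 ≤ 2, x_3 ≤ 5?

14

Without the upper bounds there are C(8,2) = 28 ways to split 6 among 3 variables.
Subtract solutions that violate a single cap (substitute x_i' = x_i − (cap_i+1)): x_1 ≥ 5 gives C(3,2) = 3; x_2 ≥ 3 gives C(5,2) = 10; x_3 ≥ 6 gives C(2,2) = 1. Together 14.
No two caps can be exceeded simultaneously, so the pair terms are all 0.
By inclusion–exclusion the count is 28 − 14 + 0 = 14.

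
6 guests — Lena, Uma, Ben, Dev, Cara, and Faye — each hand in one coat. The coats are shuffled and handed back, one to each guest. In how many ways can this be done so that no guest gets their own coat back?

265

Count assignments avoiding every fixed point. For any j of the 6 guests fixed to their own coat, the other 6−j can be arranged in (6−j)! ways.
By inclusion–exclusion this is Σ_{j=0}^{6} (−1)^j C(6,j)·(6−j)!.
Computing: 720 − 720 + 360 − 120 + 30 − 6 + 1 = 265.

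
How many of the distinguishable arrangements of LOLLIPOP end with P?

420

Fix P in the last position and arrange the remaining 7 letters.
Those 7 letters have L appearing 3 times and O appearing twice, giving (7)!/(3!·2!) = 420.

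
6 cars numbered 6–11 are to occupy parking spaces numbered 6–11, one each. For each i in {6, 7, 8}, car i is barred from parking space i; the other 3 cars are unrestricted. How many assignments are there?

426

Let Aᵢ (for i ∈ {6, 7, 8}) be the placements that put car i in its forbidden parking space. Any j of these fix j positions, leaving (6−j)! ways to fill the rest, and there are C(3,j) ways to pick which j.
By inclusion–exclusion, the number of valid placements is Σ_{j=0}^{3} (−1)^j C(3,j)·(6−j)!.
Computing: 720 − 360 + 72 − 6 = 426.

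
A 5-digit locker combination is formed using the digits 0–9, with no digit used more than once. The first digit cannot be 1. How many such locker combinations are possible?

27216

The first digit has 10−1 = 9 choices (anything except 1).
The remaining 4 digits are filled from the other 9 symbols without repetition: 9 × 8 × 7 × 6 = 3024.
Total: 9 × 3024 = 27216.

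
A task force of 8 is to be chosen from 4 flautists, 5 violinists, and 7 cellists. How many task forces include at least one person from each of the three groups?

12201

With no constraint there are C(16,8) = 12870 possible selections.
Selections missing a whole group: no flautists → C(12,8) = 495; no violinists → C(11,8) = 165; no cellists → C(9,8) = 9.
Add back selections omitting two groups (i.e. drawn from a single group): C(4,8) + C(5,8) + C(7,8) = 0.
By inclusion–exclusion: 12870 − 669 + 0 = 12201.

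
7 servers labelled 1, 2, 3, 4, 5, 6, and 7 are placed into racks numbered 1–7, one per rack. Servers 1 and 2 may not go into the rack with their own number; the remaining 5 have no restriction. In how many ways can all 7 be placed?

3720

Let Aᵢ (for i ∈ {1, 2}) be the placements that put server i in its forbidden rack. Any j of these fix j positions, leaving (7−j)! ways to fill the rest, and there are C(2,j) ways to pick which j.
By inclusion–exclusion, the number of valid placements is Σ_{j=0}^{2} (−1)^j C(2,j)·(7−j)!.
Computing: 5040 − 1440 + 120 = 3720.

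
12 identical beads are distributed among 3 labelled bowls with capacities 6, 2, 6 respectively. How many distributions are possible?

6

By stars and bars, unrestricted non-negative solutions to x_1+…+x_3 = 12 number C(12+2,2) = 91.
Subtract solutions that violate a single cap (substitute x_i' = x_i − (cap_i+1)): x_1 ≥ 7 gives C(7,2) = 21; x_2 ≥ 3 gives C(11,2) = 55; x_3 ≥ 7 gives C(7,2) = 21. Together 97.
Add back pairs where two caps are both exceeded: 6 + 0 + 6 = 12.
By inclusion–exclusion the count is 91 − 97 + 12 = 6.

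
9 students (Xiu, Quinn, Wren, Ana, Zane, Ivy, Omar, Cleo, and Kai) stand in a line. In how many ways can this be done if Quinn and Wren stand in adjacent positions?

Glue Quinn and Wren into one block (2 internal orders), leaving 8 units to arrange in a row.
So the count is 2·(8)! = 80640.

80640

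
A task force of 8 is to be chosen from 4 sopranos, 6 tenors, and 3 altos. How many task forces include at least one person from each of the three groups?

Total 8-person selections from all 13: C(13,8) = 1287.
Selections missing a whole group: no sopranos → C(9,8) = 9; no tenors → C(7,8) = 0; no altos → C(10,8) = 45.
Add back selections omitting two groups (i.e. drawn from a single group): C(4,8) + C(6,8) + C(3,8) = 0.
By inclusion–exclusion: 1287 − 54 + 0 = 1233.

1233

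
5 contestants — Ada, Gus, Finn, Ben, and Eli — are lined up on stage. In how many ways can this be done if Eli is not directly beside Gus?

72

There are 5! = 120 arrangements in all. If Eli and Gus are adjacent, merging them into one block gives 2·(4)! = 48 arrangements.
So 120 − 48 = 72 arrangements keep them apart.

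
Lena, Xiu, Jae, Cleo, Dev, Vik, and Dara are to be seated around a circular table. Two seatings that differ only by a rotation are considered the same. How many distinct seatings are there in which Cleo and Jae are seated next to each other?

240

Treat {Cleo, Jae} as one unit (2 internal orders) and seat the resulting 6 units around the table: (5)! circular arrangements.
So 2 × (5)! = 2 × 120 = 240.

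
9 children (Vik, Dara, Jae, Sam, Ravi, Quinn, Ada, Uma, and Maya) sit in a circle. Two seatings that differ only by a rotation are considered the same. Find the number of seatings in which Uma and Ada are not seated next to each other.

30240

Without the restriction there are (8)! = 40320 seatings.
Those with Uma next to Ada: fuse the pair into one unit and seat 8 units around a circle — 2·(7)! = 10080.
Subtracting, 40320 − 10080 = 30240.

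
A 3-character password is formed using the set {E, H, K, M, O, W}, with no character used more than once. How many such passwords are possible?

120

This is a permutation of 3 out of 6: P(6,3) = 6!/3!.
That product is 6 × 5 × 4 = 120.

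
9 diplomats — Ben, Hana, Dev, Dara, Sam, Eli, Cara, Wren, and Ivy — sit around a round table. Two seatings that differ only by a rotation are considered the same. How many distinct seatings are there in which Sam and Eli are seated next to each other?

10080

Glue Sam and Eli into a block (2 internal orders). Seating 8 units around a circle gives (7)! arrangements.
So 2 × (7)! = 2 × 5040 = 10080.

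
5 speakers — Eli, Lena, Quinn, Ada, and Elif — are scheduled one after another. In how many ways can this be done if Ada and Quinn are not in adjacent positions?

Of the 5! = 120 arrangements, those with Ada and Quinn adjacent number 2 × 4! = 48 (treat the pair as a block with 2 internal orders).
Complementary counting: 120 − 48 = 72.

72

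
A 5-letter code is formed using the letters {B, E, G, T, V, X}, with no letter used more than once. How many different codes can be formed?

With no repetition, fill the 5 letters in order: 6 choices, then 5, down to 2.
6 × 5 × 4 × 3 × 2 = 720.

720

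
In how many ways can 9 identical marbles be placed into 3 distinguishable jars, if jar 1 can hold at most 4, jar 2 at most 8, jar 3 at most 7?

Without the upper bounds there are C(11,2) = 55 ways to split 9 among 3 jars.
Subtract solutions that violate a single cap (substitute x_i' = x_i − (cap_i+1)): x_1 ≥ 5 gives C(6,2) = 15; x_2 ≥ 9 gives C(2,2) = 1; x_3 ≥ 8 gives C(3,2) = 3. Together 19.
No two caps can be exceeded simultaneously, so the pair terms are all 0.
By inclusion–exclusion the count is 55 − 19 + 0 = 36.

36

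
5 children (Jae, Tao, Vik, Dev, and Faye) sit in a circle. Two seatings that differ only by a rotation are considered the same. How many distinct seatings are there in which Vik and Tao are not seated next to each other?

12

All circular seatings of 5 people number (4)! = 24.
Seatings with Vik beside Tao: treat them as a block with 2 internal orders, giving 2 × (3)! = 12.
Subtracting, 24 − 12 = 12.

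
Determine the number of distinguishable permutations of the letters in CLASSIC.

1260

Letter multiplicities in CLASSIC: A×1, C×2, I×1, L×1, S×2.
The number of distinct arrangements is 7!/(2!·2!) = 5040/4 = 1260.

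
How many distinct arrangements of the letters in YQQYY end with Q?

Fix Q in the last position and arrange the remaining 4 letters.
Those 4 letters have Y appearing 3 times, giving (4)!/(3!) = 4.

4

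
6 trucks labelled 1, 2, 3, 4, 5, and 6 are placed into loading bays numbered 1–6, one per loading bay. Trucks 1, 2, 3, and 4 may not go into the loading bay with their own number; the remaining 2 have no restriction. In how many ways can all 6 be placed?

362

Let Aᵢ (for 1 ≤ i ≤ 4) be the placements that put truck i in its forbidden loading bay. Any j of these fix j positions, leaving (6−j)! ways to fill the rest, and there are C(4,j) ways to pick which j.
By inclusion–exclusion, the number of valid placements is Σ_{j=0}^{4} (−1)^j C(4,j)·(6−j)!.
Computing: 720 − 480 + 144 − 24 + 2 = 362.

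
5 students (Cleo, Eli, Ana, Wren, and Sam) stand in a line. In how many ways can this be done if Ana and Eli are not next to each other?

Of the 5! = 120 arrangements, those with Ana and Eli adjacent number 2 × 4! = 48 (treat the pair as a block with 2 internal orders).
So 120 − 48 = 72 arrangements keep them apart.

72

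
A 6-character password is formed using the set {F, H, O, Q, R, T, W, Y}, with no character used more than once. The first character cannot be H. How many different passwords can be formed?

The first character has 8−1 = 7 choices (anything except H).
The remaining 5 characters are filled from the other 7 symbols without repetition: 7 × 6 × 5 × 4 × 3 = 2520.
Total: 7 × 2520 = 17640.

17640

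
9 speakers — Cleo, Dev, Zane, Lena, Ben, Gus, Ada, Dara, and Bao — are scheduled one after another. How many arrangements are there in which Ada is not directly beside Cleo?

282240

Of the 9! = 362880 arrangements, those with Ada and Cleo adjacent number 2 × 8! = 80640 (treat the pair as a block with 2 internal orders).
Complementary counting: 362880 − 80640 = 282240.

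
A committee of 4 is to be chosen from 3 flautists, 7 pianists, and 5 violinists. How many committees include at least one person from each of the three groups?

630

Unrestricted: C(15,4) = 1365 ways to pick any 4 of the 15.
Selections missing a whole group: no flautists → C(12,4) = 495; no pianists → C(8,4) = 70; no violinists → C(10,4) = 210.
Add back selections omitting two groups (i.e. drawn from a single group): C(3,4) + C(7,4) + C(5,4) = 40.
By inclusion–exclusion: 1365 − 775 + 40 = 630.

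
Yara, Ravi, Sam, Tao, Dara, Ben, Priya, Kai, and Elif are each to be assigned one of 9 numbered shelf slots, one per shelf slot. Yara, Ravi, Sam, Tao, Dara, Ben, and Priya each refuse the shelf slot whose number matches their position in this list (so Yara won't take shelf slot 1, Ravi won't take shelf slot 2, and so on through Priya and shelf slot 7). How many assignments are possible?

Let Aᵢ (for 1 ≤ i ≤ 7) be the placements that put person i in their forbidden shelf slot. Any j of these fix j positions, leaving (9−j)! ways to fill the rest, and there are C(7,j) ways to pick which j.
By inclusion–exclusion, the number of valid placements is Σ_{j=0}^{7} (−1)^j C(7,j)·(9−j)!.
Computing: 362880 − 282240 + 105840 − 25200 + 4200 − 504 + 42 − 2 = 165016.

165016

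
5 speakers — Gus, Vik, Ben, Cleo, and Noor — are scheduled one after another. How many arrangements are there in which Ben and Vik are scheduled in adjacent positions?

48

Place the 3 others and the Ben-Vik pair as 4 objects in a line; the pair has 2 internal arrangements.
So the count is 2·(4)! = 48.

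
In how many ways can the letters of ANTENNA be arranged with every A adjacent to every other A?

120

Treat the 2 copies of A as a single block. The multiset to arrange is then {AA, E, N, N, N, T}, 6 items in all.
That gives (6)!/(3!) = 120 arrangements.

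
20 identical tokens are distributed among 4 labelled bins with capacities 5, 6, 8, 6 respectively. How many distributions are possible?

56

Without the upper bounds there are C(23,3) = 1771 ways to split 20 among 4 bins.
Subtract solutions that violate a single cap (substitute x_i' = x_i − (cap_i+1)): x_1 ≥ 6 gives C(17,3) = 680; x_2 ≥ 7 gives C(16,3) = 560; x_3 ≥ 9 gives C(14,3) = 364; x_4 ≥ 7 gives C(16,3) = 560. Together 2164.
Add back pairs where two caps are both exceeded: 120 + 56 + 120 + 35 + 84 + 35 = 450.
Subtract triples: 0 + 1 + 0 + 0 = 1.
By inclusion–exclusion the count is 1771 − 2164 + 450 − 1 = 56.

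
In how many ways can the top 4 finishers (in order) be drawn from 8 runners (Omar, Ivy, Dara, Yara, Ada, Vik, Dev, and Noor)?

1680

There are 8 choices for 1st place, 7 for 2nd, and so on down to 5 for position 4.
That gives 8 × 7 × 6 × 5 = 1680.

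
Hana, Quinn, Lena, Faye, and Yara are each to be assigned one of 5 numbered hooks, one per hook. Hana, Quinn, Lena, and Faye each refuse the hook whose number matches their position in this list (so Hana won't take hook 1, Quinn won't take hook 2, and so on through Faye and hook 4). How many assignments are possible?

53

Let Aᵢ (for 1 ≤ i ≤ 4) be the placements that put person i in their forbidden hook. Any j of these fix j positions, leaving (5−j)! ways to fill the rest, and there are C(4,j) ways to pick which j.
By inclusion–exclusion, the number of valid placements is Σ_{j=0}^{4} (−1)^j C(4,j)·(5−j)!.
Computing: 120 − 96 + 36 − 8 + 1 = 53.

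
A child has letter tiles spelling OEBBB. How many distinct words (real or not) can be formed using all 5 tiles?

OEBBB has 5 letters with B appearing 3 times.
The number of distinct arrangements is 5!/(3!) = 120/6 = 20.

20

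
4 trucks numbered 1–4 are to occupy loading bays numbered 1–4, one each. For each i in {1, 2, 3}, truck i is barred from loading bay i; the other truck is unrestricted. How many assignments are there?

Let Aᵢ (for i ∈ {1, 2, 3}) be the placements that put truck i in its forbidden loading bay. Any j of these fix j positions, leaving (4−j)! ways to fill the rest, and there are C(3,j) ways to pick which j.
By inclusion–exclusion, the number of valid placements is Σ_{j=0}^{3} (−1)^j C(3,j)·(4−j)!.
Computing: 24 − 18 + 6 − 1 = 11.

11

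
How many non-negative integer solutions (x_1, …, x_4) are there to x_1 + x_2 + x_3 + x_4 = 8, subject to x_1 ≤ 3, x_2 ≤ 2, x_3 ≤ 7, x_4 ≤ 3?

By stars and bars, unrestricted non-negative solutions to x_1+…+x_4 = 8 number C(8+3,3) = 165.
Subtract solutions that violate a single cap (substitute x_i' = x_i − (cap_i+1)): x_1 ≥ 4 gives C(7,3) = 35; x_2 ≥ 3 gives C(8,3) = 56; x_3 ≥ 8 gives C(3,3) = 1; x_4 ≥ 4 gives C(7,3) = 35. Together 127.
Add back pairs where two caps are both exceeded: 4 + 0 + 1 + 0 + 4 + 0 = 9.
By inclusion–exclusion the count is 165 − 127 + 9 = 47.

47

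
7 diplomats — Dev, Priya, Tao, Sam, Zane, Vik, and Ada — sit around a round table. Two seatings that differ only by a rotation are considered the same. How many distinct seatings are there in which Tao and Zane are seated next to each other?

Treat {Tao, Zane} as one unit (2 internal orders) and seat the resulting 6 units around the table: (5)! circular arrangements.
So 2 × (5)! = 2 × 120 = 240.

240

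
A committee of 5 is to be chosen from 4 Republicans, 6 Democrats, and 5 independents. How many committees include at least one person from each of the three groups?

2170

With no constraint there are C(15,5) = 3003 possible selections.
Selections missing a whole group: no Republicans → C(11,5) = 462; no Democrats → C(9,5) = 126; no independents → C(10,5) = 252.
Add back selections omitting two groups (i.e. drawn from a single group): C(4,5) + C(6,5) + C(5,5) = 7.
By inclusion–exclusion: 3003 − 840 + 7 = 2170.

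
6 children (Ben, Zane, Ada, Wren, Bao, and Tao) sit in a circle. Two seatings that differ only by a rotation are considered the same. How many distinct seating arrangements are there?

Around a circle, 6 distinct people have 6!/6 = (5)! = 120 rotationally distinct seatings.

120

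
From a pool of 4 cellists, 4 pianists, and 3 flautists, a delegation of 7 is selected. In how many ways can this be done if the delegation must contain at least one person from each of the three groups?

With no constraint there are C(11,7) = 330 possible selections.
Subtract selections that omit an entire group: no cellists → C(7,7) = 1; no pianists → C(7,7) = 1; no flautists → C(8,7) = 8.
Add back selections omitting two groups (i.e. drawn from a single group): C(4,7) + C(4,7) + C(3,7) = 0.
By inclusion–exclusion: 330 − 10 + 0 = 320.

320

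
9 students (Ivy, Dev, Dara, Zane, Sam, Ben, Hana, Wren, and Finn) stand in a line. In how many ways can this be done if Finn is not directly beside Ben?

There are 9! = 362880 arrangements in all. If Finn and Ben are adjacent, merging them into one block gives 2·(8)! = 80640 arrangements.
So 362880 − 80640 = 282240 arrangements keep them apart.

282240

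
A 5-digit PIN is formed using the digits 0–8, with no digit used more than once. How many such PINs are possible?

This is a permutation of 5 out of 9: P(9,5) = 9!/4!.
9 × 8 × 7 × 6 × 5 = 15120.

15120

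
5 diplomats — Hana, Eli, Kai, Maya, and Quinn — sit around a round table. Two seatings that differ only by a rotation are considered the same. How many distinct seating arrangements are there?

Around a circle, 5 distinct people have 5!/5 = (4)! = 24 rotationally distinct seatings.

24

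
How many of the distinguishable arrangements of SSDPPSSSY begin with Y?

168

Fix Y in the first position and arrange the remaining 8 letters.
Those 8 letters have P appearing twice and S appearing 5 times, giving (8)!/(5!·2!) = 168.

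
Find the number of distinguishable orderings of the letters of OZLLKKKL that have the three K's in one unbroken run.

120

Treat the 3 copies of K as a single block. The multiset to arrange is then {KKK, L, L, L, O, Z}, 6 items in all.
That gives (6)!/(3!) = 120 arrangements.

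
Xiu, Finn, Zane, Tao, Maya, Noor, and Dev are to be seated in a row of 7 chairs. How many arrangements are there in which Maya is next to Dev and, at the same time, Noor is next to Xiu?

480

Treat {Maya,Dev} as one block (2 orders) and {Noor,Xiu} as another (2 orders).
That leaves 5 units to arrange: 2 × 2 × 5! = 4 × 120 = 480.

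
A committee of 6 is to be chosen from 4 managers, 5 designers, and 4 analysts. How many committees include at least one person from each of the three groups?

With no constraint there are C(13,6) = 1716 possible selections.
Selections missing a whole group: no managers → C(9,6) = 84; no designers → C(8,6) = 28; no analysts → C(9,6) = 84.
Add back selections omitting two groups (i.e. drawn from a single group): C(4,6) + C(5,6) + C(4,6) = 0.
By inclusion–exclusion: 1716 − 196 + 0 = 1520.

1520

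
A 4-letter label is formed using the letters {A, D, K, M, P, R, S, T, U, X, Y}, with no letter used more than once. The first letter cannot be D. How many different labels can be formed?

The first letter has 11−1 = 10 choices (anything except D).
The remaining 3 letters are filled from the other 10 symbols without repetition: 10 × 9 × 8 = 720.
Total: 10 × 720 = 7200.

7200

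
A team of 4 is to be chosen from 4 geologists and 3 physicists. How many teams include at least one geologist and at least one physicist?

Total 4-person selections from all 7: C(7,4) = 35.
Selections missing a whole group: no geologists → C(3,4) = 0; no physicists → C(4,4) = 1.
Both groups omitted at once is impossible, so 35 − 1 = 34.

34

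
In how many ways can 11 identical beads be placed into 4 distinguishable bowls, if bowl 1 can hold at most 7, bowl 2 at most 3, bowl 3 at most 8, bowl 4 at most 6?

Ignoring the caps, the number of non-negative solutions to x_1+…+x_4 = 11 is C(14,3) = 364.
Subtract solutions that violate a single cap (substitute x_i' = x_i − (cap_i+1)): x_1 ≥ 8 gives C(6,3) = 20; x_2 ≥ 4 gives C(10,3) = 120; x_3 ≥ 9 gives C(5,3) = 10; x_4 ≥ 7 gives C(7,3) = 35. Together 185.
Add back pairs where two caps are both exceeded: 0 + 0 + 0 + 0 + 1 + 0 = 1.
By inclusion–exclusion the count is 364 − 185 + 1 = 180.

180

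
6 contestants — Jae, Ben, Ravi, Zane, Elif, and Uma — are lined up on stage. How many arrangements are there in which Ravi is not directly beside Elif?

There are 6! = 720 arrangements in all. If Ravi and Elif are adjacent, merging them into one block gives 2·(5)! = 240 arrangements.
So 720 − 240 = 480 arrangements keep them apart.

480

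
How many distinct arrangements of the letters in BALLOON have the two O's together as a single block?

Treat the 2 copies of O as a single block. The multiset to arrange is then {OO, A, B, L, L, N}, 6 items in all.
That gives (6)!/(2!) = 360 arrangements.

360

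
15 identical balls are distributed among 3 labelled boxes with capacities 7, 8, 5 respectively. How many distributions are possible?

21

Ignoring the caps, the number of non-negative solutions to x_1+…+x_3 = 15 is C(17,2) = 136.
Subtract solutions that violate a single cap (substitute x_i' = x_i − (cap_i+1)): x_1 ≥ 8 gives C(9,2) = 36; x_2 ≥ 9 gives C(8,2) = 28; x_3 ≥ 6 gives C(11,2) = 55. Together 119.
Add back pairs where two caps are both exceeded: 0 + 3 + 1 = 4.
By inclusion–exclusion the count is 136 − 119 + 4 = 21.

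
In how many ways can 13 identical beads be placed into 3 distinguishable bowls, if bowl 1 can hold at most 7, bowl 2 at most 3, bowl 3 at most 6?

10

By stars and bars, unrestricted non-negative solutions to x_1+…+x_3 = 13 number C(13+2,2) = 105.
Subtract solutions that violate a single cap (substitute x_i' = x_i − (cap_i+1)): x_1 ≥ 8 gives C(7,2) = 21; x_2 ≥ 4 gives C(11,2) = 55; x_3 ≥ 7 gives C(8,2) = 28. Together 104.
Add back pairs where two caps are both exceeded: 3 + 0 + 6 = 9.
By inclusion–exclusion the count is 105 − 104 + 9 = 10.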